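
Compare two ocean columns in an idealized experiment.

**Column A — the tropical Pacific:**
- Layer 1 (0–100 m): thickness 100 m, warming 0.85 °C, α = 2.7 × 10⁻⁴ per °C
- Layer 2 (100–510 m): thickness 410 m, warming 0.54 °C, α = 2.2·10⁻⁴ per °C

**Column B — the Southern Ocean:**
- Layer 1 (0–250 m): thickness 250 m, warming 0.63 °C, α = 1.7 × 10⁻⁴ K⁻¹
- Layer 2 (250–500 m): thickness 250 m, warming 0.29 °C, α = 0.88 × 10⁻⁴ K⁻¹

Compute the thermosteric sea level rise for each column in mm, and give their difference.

Δh_A ≈ 72 mm, Δh_B ≈ 33 mm; difference ≈ 39 mm

A Layer 1: 0.85 × 2.7×10⁻⁴ × 100 = 0.02295 m
A 100–510 m: 410 × 0.54 × 2.2×10⁻⁴ = 0.048708 m
A total: 0.071658 m
B 1.7×10⁻⁴ × 0.63 × 250 = 0.026775 m
B 250–500 m: 0.29 × 250 × 0.88×10⁻⁴ = 0.00638 m
B total: 0.033155 m
Difference: 0.071658 − 0.033155 = 0.038503 m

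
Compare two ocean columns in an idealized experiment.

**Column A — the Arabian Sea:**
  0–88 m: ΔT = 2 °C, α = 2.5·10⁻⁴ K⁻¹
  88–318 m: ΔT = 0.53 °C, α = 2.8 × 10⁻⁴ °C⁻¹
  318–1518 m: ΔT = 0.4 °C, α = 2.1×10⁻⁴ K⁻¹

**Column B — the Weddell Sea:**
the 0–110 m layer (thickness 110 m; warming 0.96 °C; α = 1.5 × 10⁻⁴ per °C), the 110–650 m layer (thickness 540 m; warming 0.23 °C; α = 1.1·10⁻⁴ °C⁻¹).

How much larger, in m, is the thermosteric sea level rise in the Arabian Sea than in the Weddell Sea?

A Layer 1: 2.5×10⁻⁴ × 2 × 88 = 0.04400 m
A 2.8×10⁻⁴ × 0.53 × 230 = 0.034132 m
A 318–1518 m: 1200 × 2.1×10⁻⁴ × 0.4 = 0.10080 m
A total: 0.178932 m
B 110 × 1.5×10⁻⁴ × 0.96 = 0.01584 m
B Layer 2: 540 × 0.23 × 1.1×10⁻⁴ = 0.013662 m
B total: 0.029502 m
Difference: 0.178932 − 0.029502 = 0.14943 m

0.15 m larger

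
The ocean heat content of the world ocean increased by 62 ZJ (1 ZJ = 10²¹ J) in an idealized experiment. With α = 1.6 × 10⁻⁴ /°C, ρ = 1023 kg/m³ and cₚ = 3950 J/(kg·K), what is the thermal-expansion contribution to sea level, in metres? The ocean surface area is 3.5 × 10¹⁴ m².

0.00701 m

Per unit area: Q = 62×10²¹ / (3.5×10¹⁴) ≈ 1.771×10⁸ J/m²
Δh = αQ/(ρcₚ) = 1.6×10⁻⁴ × 1.771×10⁸ / (1023 × 3950) ≈ 0.0070124 m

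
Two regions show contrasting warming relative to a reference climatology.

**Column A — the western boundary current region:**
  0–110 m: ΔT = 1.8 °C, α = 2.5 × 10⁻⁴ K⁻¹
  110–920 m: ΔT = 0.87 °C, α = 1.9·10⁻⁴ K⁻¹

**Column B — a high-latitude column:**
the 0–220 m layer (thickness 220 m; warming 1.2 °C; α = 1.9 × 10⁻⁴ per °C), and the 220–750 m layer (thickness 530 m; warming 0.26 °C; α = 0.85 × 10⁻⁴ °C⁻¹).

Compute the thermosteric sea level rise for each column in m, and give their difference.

Δh_A ≈ 0.18 m, Δh_B ≈ 0.062 m; difference ≈ 0.12 m

A Layer 1: 1.8 × 2.5×10⁻⁴ × 110 = 0.04950 m
A Layer 2: 1.9×10⁻⁴ × 0.87 × 810 = 0.133893 m
A total: 0.183393 m
B Layer 1: 220 × 1.2 × 1.9×10⁻⁴ = 0.05016 m
B 220–750 m: 530 × 0.85×10⁻⁴ × 0.26 = 0.011713 m
B total: 0.061873 m
Difference: 0.183393 − 0.061873 = 0.12152 m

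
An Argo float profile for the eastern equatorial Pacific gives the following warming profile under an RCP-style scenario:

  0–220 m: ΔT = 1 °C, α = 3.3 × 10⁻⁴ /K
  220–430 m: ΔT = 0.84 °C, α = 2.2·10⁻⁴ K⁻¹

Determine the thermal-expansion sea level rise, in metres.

Δh = 0.111 m

Layer 1: 3.3×10⁻⁴ × 1 × 220 = 0.07260 m
Layer 2: 210 × 0.84 × 2.2×10⁻⁴ = 0.038808 m
Δh = 0.07260 + 0.038808 = 0.111408 m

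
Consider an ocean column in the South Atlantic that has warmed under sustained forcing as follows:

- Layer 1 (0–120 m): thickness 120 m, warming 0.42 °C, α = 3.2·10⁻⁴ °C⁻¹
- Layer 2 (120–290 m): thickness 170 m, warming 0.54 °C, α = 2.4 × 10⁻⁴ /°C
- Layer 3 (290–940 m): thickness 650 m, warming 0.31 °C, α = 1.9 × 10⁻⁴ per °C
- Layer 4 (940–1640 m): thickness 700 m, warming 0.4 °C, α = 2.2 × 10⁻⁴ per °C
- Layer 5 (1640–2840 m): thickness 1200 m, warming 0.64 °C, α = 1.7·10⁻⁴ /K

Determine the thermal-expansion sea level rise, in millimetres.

0–120 m: 120 × 3.2×10⁻⁴ × 0.42 = 0.016128 m
170 × 2.4×10⁻⁴ × 0.54 = 0.022032 m
290–940 m: 0.31 × 1.9×10⁻⁴ × 650 = 0.038285 m
2.2×10⁻⁴ × 700 × 0.4 = 0.06160 m
1640–2840 m: 0.64 × 1200 × 1.7×10⁻⁴ = 0.13056 m
Δh = 0.016128 + 0.022032 + 0.038285 + 0.06160 + 0.13056 = 0.268605 m

269 mm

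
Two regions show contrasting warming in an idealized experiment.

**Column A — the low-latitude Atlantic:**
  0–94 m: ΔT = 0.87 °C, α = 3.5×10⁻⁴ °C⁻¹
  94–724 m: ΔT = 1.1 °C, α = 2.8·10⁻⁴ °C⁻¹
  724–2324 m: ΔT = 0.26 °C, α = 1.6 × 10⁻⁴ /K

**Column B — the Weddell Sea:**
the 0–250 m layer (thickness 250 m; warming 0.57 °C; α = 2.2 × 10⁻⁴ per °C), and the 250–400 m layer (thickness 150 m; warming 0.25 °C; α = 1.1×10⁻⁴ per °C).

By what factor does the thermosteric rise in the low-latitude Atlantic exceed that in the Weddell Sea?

A 0–94 m: 94 × 3.5×10⁻⁴ × 0.87 = 0.028623 m
A Layer 2: 1.1 × 630 × 2.8×10⁻⁴ = 0.19404 m
A Layer 3: 1.6×10⁻⁴ × 1600 × 0.26 = 0.06656 m
A total: 0.289223 m
B 0–250 m: 2.2×10⁻⁴ × 0.57 × 250 = 0.03135 m
B 1.1×10⁻⁴ × 0.25 × 150 = 0.004125 m
B total: 0.035475 m
Ratio: 0.289223 / 0.035475 ≈ 8.153

a factor of 8.2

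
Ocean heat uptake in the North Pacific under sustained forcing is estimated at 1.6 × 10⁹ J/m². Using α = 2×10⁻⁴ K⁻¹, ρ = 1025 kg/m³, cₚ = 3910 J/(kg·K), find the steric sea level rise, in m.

0.0798 m

Δh = αQ/(ρcₚ) = 2×10⁻⁴ × 1.6×10⁹ / (1025 × 3910) ≈ 0.079845 m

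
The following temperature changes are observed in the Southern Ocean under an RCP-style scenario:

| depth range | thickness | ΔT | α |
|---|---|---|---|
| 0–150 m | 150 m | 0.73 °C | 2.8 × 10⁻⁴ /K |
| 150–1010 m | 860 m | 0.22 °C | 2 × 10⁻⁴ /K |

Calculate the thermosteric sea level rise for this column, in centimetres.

150 × 0.73 × 2.8×10⁻⁴ = 0.03066 m
0.22 × 860 × 2×10⁻⁴ = 0.03784 m
Δh = 0.03066 + 0.03784 = 0.06850 m

6.85 cm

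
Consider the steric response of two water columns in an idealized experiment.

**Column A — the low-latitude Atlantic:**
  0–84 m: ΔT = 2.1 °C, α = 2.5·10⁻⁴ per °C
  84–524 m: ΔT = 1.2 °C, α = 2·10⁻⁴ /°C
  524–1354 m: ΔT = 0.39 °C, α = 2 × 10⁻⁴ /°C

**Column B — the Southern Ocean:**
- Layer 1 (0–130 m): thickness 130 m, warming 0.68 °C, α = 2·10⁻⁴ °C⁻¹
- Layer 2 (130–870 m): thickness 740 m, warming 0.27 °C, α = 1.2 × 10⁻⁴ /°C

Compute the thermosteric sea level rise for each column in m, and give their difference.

A: 0.21 m; B: 0.042 m; difference 0.17 m

A 0–84 m: 2.5×10⁻⁴ × 84 × 2.1 = 0.04410 m
A Layer 2: 1.2 × 440 × 2×10⁻⁴ = 0.10560 m
A 524–1354 m: 0.39 × 2×10⁻⁴ × 830 = 0.06474 m
A total: 0.21444 m
B Layer 1: 130 × 0.68 × 2×10⁻⁴ = 0.01768 m
B Layer 2: 0.27 × 1.2×10⁻⁴ × 740 = 0.023976 m
B total: 0.041656 m
Difference: 0.21444 − 0.041656 = 0.172784 m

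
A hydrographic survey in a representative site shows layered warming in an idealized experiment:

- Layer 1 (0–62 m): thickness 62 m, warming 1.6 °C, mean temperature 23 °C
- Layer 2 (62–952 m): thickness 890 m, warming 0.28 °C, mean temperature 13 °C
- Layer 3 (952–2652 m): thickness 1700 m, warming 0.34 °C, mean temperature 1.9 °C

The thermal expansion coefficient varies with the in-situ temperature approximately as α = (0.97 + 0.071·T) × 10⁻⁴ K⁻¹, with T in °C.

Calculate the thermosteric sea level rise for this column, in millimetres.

Layer 1: α = (0.97 + 0.071×23)×10⁻⁴ = 2.603×10⁻⁴ K⁻¹
Layer 2: α = (0.97 + 0.071×13)×10⁻⁴ = 1.893×10⁻⁴ K⁻¹
Layer 3: α = (0.97 + 0.071×1.9)×10⁻⁴ = 1.1049×10⁻⁴ K⁻¹
Layer 1: 1.6 × 62 × 2.603×10⁻⁴ = 0.02582176 m
62–952 m: 1.893×10⁻⁴ × 0.28 × 890 = 0.04717356 m
Layer 3: 1.1049×10⁻⁴ × 1700 × 0.34 = 0.06386322 m
Δh = 0.02582176 + 0.04717356 + 0.06386322 = 0.13685854 m ≈ 140 mm

Δh = 140 mm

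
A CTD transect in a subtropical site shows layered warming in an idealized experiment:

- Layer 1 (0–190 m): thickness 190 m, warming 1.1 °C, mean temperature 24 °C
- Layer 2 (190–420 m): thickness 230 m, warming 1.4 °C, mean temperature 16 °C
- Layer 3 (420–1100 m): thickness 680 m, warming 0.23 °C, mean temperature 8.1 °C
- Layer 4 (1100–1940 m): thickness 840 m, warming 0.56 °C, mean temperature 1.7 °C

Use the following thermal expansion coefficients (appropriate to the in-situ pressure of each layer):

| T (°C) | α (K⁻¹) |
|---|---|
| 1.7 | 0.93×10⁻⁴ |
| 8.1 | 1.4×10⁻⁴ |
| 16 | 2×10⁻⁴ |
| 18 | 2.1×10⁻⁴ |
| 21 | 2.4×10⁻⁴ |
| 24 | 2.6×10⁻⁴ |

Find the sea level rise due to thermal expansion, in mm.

Layer 1 at 24 °C → α = 2.6×10⁻⁴ K⁻¹
Layer 2 at 16 °C → α = 2×10⁻⁴ K⁻¹
Layer 3 at 8.1 °C → α = 1.4×10⁻⁴ K⁻¹
Layer 4 at 1.7 °C → α = 0.93×10⁻⁴ K⁻¹
2.6×10⁻⁴ × 1.1 × 190 = 0.05434 m
190–420 m: 230 × 2×10⁻⁴ × 1.4 = 0.06440 m
420–1100 m: 1.4×10⁻⁴ × 0.23 × 680 = 0.021896 m
1100–1940 m: 0.93×10⁻⁴ × 0.56 × 840 = 0.0437472 m
Δh = 0.05434 + 0.06440 + 0.021896 + 0.0437472 = 0.1843832 m ≈ 184 mm

Δh = 184 mm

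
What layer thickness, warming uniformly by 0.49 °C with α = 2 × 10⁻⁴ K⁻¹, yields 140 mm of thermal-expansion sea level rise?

about 1430 m

H = Δh/(αΔT) = 0.14 / (2×10⁻⁴ × 0.49) ≈ 1429 m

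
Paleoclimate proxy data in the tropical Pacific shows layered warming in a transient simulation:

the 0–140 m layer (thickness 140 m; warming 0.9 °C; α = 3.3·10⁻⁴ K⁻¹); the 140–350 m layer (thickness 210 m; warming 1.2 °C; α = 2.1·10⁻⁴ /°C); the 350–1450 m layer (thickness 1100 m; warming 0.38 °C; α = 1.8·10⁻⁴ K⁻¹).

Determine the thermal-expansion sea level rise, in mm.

3.3×10⁻⁴ × 140 × 0.9 = 0.04158 m
140–350 m: 1.2 × 210 × 2.1×10⁻⁴ = 0.05292 m
Layer 3: 0.38 × 1.8×10⁻⁴ × 1100 = 0.07524 m
Δh = 0.04158 + 0.05292 + 0.07524 = 0.16974 m

about 170 mm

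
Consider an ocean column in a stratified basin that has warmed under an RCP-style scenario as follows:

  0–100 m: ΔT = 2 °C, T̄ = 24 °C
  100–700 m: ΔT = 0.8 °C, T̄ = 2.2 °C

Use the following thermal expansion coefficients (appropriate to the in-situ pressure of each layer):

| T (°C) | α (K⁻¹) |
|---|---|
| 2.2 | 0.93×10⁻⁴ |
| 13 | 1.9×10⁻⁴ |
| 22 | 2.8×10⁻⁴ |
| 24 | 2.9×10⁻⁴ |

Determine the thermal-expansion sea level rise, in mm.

Layer 1 at 24 °C → α = 2.9×10⁻⁴ K⁻¹
Layer 2 at 2.2 °C → α = 0.93×10⁻⁴ K⁻¹
0–100 m: 100 × 2 × 2.9×10⁻⁴ = 0.05800 m
0.93×10⁻⁴ × 0.8 × 600 = 0.04464 m
Δh = 0.05800 + 0.04464 = 0.10264 m

100 mm of thermosteric rise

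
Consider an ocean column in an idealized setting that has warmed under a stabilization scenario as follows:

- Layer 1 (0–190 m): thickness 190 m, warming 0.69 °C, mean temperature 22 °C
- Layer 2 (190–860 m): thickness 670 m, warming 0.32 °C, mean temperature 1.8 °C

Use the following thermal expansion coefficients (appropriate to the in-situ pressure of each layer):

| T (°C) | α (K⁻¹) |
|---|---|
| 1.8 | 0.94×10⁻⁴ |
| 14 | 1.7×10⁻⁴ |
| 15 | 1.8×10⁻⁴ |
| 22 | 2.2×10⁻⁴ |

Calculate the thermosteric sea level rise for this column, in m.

Layer 1 at 22 °C → α = 2.2×10⁻⁴ K⁻¹
Layer 2 at 1.8 °C → α = 0.94×10⁻⁴ K⁻¹
0.69 × 190 × 2.2×10⁻⁴ = 0.028842 m
Layer 2: 670 × 0.94×10⁻⁴ × 0.32 = 0.0201536 m
Δh = 0.028842 + 0.0201536 = 0.0489956 m ≈ 0.0490 m

0.0490 m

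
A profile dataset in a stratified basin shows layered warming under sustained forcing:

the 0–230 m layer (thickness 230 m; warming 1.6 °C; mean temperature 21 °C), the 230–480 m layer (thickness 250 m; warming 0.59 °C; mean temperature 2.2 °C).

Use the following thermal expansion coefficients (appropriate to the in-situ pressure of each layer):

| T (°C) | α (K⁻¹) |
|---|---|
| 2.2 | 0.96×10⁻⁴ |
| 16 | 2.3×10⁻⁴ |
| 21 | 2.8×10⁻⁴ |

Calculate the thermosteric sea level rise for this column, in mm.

Layer 1 at 21 °C → α = 2.8×10⁻⁴ K⁻¹
Layer 2 at 2.2 °C → α = 0.96×10⁻⁴ K⁻¹
Layer 1: 2.8×10⁻⁴ × 1.6 × 230 = 0.10304 m
Layer 2: 250 × 0.59 × 0.96×10⁻⁴ = 0.01416 m
Δh = 0.10304 + 0.01416 = 0.11720 m

Δh = 117 mm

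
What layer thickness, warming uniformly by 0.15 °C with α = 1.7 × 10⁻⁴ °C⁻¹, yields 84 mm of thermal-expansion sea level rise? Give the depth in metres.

H ≈ 3300 m

H = Δh/(αΔT) = 0.084 / (1.7×10⁻⁴ × 0.15) ≈ 3294 m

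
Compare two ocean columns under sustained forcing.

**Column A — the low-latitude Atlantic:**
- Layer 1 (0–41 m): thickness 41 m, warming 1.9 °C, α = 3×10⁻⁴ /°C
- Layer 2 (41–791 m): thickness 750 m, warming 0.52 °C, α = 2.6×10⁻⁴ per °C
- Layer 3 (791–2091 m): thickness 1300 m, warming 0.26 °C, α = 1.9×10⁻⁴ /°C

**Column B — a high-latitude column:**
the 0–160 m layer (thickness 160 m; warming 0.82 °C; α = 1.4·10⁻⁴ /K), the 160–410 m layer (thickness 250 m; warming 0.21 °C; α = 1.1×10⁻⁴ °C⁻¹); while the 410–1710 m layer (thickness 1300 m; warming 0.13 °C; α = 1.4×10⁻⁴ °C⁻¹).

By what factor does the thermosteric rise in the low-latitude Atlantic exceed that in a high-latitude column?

a factor of 3.95

A 0–41 m: 3×10⁻⁴ × 41 × 1.9 = 0.02337 m
A 750 × 0.52 × 2.6×10⁻⁴ = 0.10140 m
A 791–2091 m: 1.9×10⁻⁴ × 1300 × 0.26 = 0.06422 m
A total: 0.18899 m
B 160 × 1.4×10⁻⁴ × 0.82 = 0.018368 m
B 250 × 1.1×10⁻⁴ × 0.21 = 0.005775 m
B 1300 × 1.4×10⁻⁴ × 0.13 = 0.02366 m
B total: 0.047803 m
Ratio: 0.18899 / 0.047803 ≈ 3.954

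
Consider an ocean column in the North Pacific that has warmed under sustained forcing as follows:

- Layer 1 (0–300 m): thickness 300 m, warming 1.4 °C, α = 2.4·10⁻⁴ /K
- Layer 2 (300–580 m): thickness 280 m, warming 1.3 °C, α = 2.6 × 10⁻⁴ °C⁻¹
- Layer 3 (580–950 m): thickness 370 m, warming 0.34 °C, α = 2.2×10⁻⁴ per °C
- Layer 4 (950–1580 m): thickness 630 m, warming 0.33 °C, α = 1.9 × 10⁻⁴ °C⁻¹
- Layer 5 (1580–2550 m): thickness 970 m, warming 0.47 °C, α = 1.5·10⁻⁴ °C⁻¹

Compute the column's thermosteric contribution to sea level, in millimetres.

2.4×10⁻⁴ × 300 × 1.4 = 0.10080 m
Layer 2: 1.3 × 280 × 2.6×10⁻⁴ = 0.09464 m
370 × 2.2×10⁻⁴ × 0.34 = 0.027676 m
630 × 0.33 × 1.9×10⁻⁴ = 0.039501 m
0.47 × 1.5×10⁻⁴ × 970 = 0.068385 m
Δh = 0.10080 + 0.09464 + 0.027676 + 0.039501 + 0.068385 = 0.331002 m

Δh ≈ 330 mm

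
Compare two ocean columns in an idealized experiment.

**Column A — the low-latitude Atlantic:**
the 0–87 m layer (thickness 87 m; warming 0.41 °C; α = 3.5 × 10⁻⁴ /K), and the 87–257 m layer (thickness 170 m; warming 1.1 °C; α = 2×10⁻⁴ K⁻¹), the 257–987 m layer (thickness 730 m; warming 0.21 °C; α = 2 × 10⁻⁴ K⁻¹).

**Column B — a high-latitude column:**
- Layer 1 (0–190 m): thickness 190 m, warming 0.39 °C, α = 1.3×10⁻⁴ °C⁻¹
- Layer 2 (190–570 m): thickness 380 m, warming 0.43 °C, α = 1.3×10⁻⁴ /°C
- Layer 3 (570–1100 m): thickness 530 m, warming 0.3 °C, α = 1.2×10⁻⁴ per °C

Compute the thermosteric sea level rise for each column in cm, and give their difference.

A: 8.05 cm; B: 5.00 cm; difference 3.06 cm

A Layer 1: 87 × 0.41 × 3.5×10⁻⁴ = 0.0124845 m
A 87–257 m: 2×10⁻⁴ × 1.1 × 170 = 0.03740 m
A Layer 3: 2×10⁻⁴ × 0.21 × 730 = 0.03066 m
A total: 0.0805445 m
B 0.39 × 1.3×10⁻⁴ × 190 = 0.009633 m
B Layer 2: 0.43 × 1.3×10⁻⁴ × 380 = 0.021242 m
B 570–1100 m: 530 × 0.3 × 1.2×10⁻⁴ = 0.01908 m
B total: 0.049955 m
Difference: 0.0805445 − 0.049955 = 0.0305895 m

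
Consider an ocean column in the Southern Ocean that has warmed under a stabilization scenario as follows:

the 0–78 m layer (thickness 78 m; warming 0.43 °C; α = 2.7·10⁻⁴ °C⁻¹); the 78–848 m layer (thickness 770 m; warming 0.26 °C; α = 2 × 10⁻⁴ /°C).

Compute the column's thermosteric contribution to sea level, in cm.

about 4.91 cm

0–78 m: 0.43 × 78 × 2.7×10⁻⁴ = 0.0090558 m
Layer 2: 2×10⁻⁴ × 0.26 × 770 = 0.04004 m
Δh = 0.0090558 + 0.04004 = 0.0490958 m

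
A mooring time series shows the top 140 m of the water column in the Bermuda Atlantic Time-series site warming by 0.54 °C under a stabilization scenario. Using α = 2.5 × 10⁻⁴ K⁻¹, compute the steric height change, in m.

Δh = αΔT·H = 2.5×10⁻⁴ × 0.54 × 140 = 0.01890 m

0.019 m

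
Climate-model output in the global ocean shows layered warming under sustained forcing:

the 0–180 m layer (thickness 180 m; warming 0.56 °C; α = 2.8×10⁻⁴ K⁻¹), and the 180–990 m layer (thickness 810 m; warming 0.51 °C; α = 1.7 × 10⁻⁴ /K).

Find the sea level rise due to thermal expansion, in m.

2.8×10⁻⁴ × 0.56 × 180 = 0.028224 m
0.51 × 810 × 1.7×10⁻⁴ = 0.070227 m
Δh = 0.028224 + 0.070227 = 0.098451 m

0.098 m of thermosteric rise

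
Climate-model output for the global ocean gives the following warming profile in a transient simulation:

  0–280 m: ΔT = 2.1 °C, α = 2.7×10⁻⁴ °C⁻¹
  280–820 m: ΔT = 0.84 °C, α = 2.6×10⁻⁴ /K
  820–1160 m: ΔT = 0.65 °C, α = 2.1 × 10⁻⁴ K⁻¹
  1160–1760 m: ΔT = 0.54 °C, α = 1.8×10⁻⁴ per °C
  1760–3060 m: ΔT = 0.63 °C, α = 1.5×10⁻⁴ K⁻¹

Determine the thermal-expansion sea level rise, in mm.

0–280 m: 2.1 × 280 × 2.7×10⁻⁴ = 0.15876 m
280–820 m: 2.6×10⁻⁴ × 540 × 0.84 = 0.117936 m
Layer 3: 2.1×10⁻⁴ × 0.65 × 340 = 0.04641 m
600 × 0.54 × 1.8×10⁻⁴ = 0.05832 m
0.63 × 1.5×10⁻⁴ × 1300 = 0.12285 m
Δh = 0.15876 + 0.117936 + 0.04641 + 0.05832 + 0.12285 = 0.504276 m ≈ 500 mm

Δh ≈ 500 mm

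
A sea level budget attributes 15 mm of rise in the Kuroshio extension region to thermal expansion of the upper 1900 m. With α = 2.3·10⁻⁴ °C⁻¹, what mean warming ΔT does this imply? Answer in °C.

about 0.0343 °C

ΔT = Δh/(αH) = 0.015 / (2.3×10⁻⁴ × 1900) ≈ 0.03432 °C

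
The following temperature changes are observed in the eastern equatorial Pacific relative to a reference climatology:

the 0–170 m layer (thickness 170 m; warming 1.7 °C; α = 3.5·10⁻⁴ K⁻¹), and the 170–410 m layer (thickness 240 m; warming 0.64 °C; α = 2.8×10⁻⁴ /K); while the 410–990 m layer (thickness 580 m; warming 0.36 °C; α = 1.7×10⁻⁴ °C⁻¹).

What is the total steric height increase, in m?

Layer 1: 3.5×10⁻⁴ × 1.7 × 170 = 0.10115 m
Layer 2: 2.8×10⁻⁴ × 0.64 × 240 = 0.043008 m
410–990 m: 0.36 × 580 × 1.7×10⁻⁴ = 0.035496 m
Δh = 0.10115 + 0.043008 + 0.035496 = 0.179654 m

Δh = 0.180 m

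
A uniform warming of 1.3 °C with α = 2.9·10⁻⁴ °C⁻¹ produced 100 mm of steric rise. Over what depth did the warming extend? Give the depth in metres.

H = Δh/(αΔT) = 0.1 / (2.9×10⁻⁴ × 1.3) ≈ 265.3 m

about 265 m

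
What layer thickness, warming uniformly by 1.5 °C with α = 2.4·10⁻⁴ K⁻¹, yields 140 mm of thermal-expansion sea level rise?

389 m

H = Δh/(αΔT) = 0.14 / (2.4×10⁻⁴ × 1.5) ≈ 388.9 m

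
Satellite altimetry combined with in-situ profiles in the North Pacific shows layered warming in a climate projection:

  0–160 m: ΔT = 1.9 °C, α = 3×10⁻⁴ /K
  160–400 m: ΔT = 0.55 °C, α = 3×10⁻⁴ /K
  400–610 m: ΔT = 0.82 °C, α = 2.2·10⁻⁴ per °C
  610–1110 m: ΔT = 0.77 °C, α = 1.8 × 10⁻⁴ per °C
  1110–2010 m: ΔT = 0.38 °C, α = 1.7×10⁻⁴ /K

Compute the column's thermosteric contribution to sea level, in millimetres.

Δh ≈ 296 mm

0–160 m: 160 × 3×10⁻⁴ × 1.9 = 0.09120 m
160–400 m: 240 × 0.55 × 3×10⁻⁴ = 0.03960 m
Layer 3: 2.2×10⁻⁴ × 210 × 0.82 = 0.037884 m
Layer 4: 1.8×10⁻⁴ × 500 × 0.77 = 0.06930 m
1110–2010 m: 1.7×10⁻⁴ × 0.38 × 900 = 0.05814 m
Δh = 0.09120 + 0.03960 + 0.037884 + 0.06930 + 0.05814 = 0.296124 m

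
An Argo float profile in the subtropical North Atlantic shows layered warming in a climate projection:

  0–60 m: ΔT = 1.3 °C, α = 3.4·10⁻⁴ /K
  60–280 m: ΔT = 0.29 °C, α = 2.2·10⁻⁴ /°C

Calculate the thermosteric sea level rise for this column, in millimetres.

Δh ≈ 40.6 mm

Layer 1: 3.4×10⁻⁴ × 1.3 × 60 = 0.02652 m
60–280 m: 0.29 × 220 × 2.2×10⁻⁴ = 0.014036 m
Δh = 0.02652 + 0.014036 = 0.040556 m ≈ 40.6 mm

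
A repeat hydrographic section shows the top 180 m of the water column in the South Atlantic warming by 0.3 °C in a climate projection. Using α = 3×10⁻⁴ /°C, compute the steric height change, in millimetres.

16 mm of thermosteric rise

Δh = αΔT·H = 3×10⁻⁴ × 0.3 × 180 = 0.01620 m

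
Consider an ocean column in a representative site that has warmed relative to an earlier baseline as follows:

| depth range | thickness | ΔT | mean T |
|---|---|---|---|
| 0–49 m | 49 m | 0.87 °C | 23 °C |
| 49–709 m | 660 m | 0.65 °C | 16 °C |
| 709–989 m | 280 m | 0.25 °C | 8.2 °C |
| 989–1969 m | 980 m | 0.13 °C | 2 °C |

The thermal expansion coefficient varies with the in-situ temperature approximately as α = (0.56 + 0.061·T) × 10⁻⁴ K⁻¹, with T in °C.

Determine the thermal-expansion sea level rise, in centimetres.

Layer 1: α = (0.56 + 0.061×23)×10⁻⁴ = 1.963×10⁻⁴ K⁻¹
Layer 2: α = (0.56 + 0.061×16)×10⁻⁴ = 1.536×10⁻⁴ K⁻¹
Layer 3: α = (0.56 + 0.061×8.2)×10⁻⁴ = 1.0602×10⁻⁴ K⁻¹
Layer 4: α = (0.56 + 0.061×2)×10⁻⁴ = 0.682×10⁻⁴ K⁻¹
0–49 m: 49 × 0.87 × 1.963×10⁻⁴ = 0.008368269 m
49–709 m: 1.536×10⁻⁴ × 660 × 0.65 = 0.0658944 m
709–989 m: 0.25 × 280 × 1.0602×10⁻⁴ = 0.0074214 m
0.13 × 0.682×10⁻⁴ × 980 = 0.00868868 m
Δh = 0.008368269 + 0.0658944 + 0.0074214 + 0.00868868 = 0.090372749 m

Δh ≈ 9.04 cm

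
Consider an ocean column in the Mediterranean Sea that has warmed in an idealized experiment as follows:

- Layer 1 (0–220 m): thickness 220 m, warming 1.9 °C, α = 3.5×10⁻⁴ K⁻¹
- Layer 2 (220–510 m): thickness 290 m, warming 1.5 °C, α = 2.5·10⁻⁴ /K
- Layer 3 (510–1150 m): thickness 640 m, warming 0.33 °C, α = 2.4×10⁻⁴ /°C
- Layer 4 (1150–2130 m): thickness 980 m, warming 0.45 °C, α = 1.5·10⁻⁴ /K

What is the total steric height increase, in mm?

Layer 1: 1.9 × 3.5×10⁻⁴ × 220 = 0.14630 m
290 × 2.5×10⁻⁴ × 1.5 = 0.10875 m
640 × 2.4×10⁻⁴ × 0.33 = 0.050688 m
980 × 1.5×10⁻⁴ × 0.45 = 0.06615 m
Δh = 0.14630 + 0.10875 + 0.050688 + 0.06615 = 0.371888 m ≈ 370 mm

Δh = 370 mm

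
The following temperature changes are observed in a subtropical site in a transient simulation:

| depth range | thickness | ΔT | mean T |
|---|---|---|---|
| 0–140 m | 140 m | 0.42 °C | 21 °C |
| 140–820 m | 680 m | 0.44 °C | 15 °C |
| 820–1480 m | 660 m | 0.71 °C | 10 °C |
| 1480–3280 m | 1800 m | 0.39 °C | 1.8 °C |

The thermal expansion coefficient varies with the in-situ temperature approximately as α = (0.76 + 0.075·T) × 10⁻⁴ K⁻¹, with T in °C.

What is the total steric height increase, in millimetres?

204 mm

Layer 1: α = (0.76 + 0.075×21)×10⁻⁴ = 2.335×10⁻⁴ K⁻¹
Layer 2: α = (0.76 + 0.075×15)×10⁻⁴ = 1.885×10⁻⁴ K⁻¹
Layer 3: α = (0.76 + 0.075×10)×10⁻⁴ = 1.51×10⁻⁴ K⁻¹
Layer 4: α = (0.76 + 0.075×1.8)×10⁻⁴ = 0.895×10⁻⁴ K⁻¹
140 × 0.42 × 2.335×10⁻⁴ = 0.0137298 m
0.44 × 680 × 1.885×10⁻⁴ = 0.0563992 m
0.71 × 1.51×10⁻⁴ × 660 = 0.0707586 m
0.39 × 0.895×10⁻⁴ × 1800 = 0.062829 m
Δh = 0.0137298 + 0.0563992 + 0.0707586 + 0.062829 = 0.2037166 m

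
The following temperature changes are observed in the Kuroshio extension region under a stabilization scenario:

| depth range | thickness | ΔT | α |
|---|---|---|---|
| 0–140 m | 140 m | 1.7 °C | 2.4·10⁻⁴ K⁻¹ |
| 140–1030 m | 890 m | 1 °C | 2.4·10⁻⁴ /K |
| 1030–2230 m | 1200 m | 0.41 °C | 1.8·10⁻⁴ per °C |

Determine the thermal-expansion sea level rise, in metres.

about 0.359 m

Layer 1: 2.4×10⁻⁴ × 1.7 × 140 = 0.05712 m
140–1030 m: 1 × 890 × 2.4×10⁻⁴ = 0.21360 m
1030–2230 m: 1200 × 1.8×10⁻⁴ × 0.41 = 0.08856 m
Δh = 0.05712 + 0.21360 + 0.08856 = 0.35928 m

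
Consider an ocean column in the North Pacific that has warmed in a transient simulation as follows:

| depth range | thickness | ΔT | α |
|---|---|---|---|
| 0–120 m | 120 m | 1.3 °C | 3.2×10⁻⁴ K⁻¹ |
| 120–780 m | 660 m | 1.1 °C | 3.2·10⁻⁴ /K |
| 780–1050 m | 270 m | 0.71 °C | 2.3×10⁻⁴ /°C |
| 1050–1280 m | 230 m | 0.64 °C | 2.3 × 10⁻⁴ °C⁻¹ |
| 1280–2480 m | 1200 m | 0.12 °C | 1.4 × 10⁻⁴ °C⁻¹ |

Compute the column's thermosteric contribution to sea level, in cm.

120 × 3.2×10⁻⁴ × 1.3 = 0.04992 m
660 × 3.2×10⁻⁴ × 1.1 = 0.23232 m
Layer 3: 270 × 2.3×10⁻⁴ × 0.71 = 0.044091 m
2.3×10⁻⁴ × 0.64 × 230 = 0.033856 m
1200 × 0.12 × 1.4×10⁻⁴ = 0.02016 m
Δh = 0.04992 + 0.23232 + 0.044091 + 0.033856 + 0.02016 = 0.380347 m

Δh ≈ 38.0 cm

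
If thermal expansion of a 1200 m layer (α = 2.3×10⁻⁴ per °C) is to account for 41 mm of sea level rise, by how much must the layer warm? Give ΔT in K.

about 0.15 K

ΔT = Δh/(αH) = 0.041 / (2.3×10⁻⁴ × 1200) ≈ 0.1486 K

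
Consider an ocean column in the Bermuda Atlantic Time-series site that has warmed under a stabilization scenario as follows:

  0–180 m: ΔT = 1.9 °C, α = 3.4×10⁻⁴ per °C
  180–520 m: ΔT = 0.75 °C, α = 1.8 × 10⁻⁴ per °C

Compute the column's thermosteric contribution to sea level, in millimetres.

Layer 1: 180 × 1.9 × 3.4×10⁻⁴ = 0.11628 m
180–520 m: 0.75 × 1.8×10⁻⁴ × 340 = 0.04590 m
Δh = 0.11628 + 0.04590 = 0.16218 m

162 mm of thermosteric rise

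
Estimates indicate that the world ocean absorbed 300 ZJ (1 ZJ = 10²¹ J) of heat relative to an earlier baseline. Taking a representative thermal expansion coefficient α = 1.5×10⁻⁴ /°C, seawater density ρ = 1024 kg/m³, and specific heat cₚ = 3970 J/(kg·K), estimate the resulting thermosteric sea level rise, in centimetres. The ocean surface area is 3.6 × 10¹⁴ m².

Per unit area: Q = 300×10²¹ / (3.6×10¹⁴) ≈ 8.333×10⁸ J/m²
Δh = αQ/(ρcₚ) = 1.5×10⁻⁴ × 8.333×10⁸ / (1024 × 3970) ≈ 0.030747 m

Δh ≈ 3.07 cm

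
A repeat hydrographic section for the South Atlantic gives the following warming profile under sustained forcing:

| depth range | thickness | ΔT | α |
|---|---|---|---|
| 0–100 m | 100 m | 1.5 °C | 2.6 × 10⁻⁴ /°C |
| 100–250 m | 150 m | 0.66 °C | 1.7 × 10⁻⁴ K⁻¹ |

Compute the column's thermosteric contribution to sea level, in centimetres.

0–100 m: 2.6×10⁻⁴ × 1.5 × 100 = 0.03900 m
100–250 m: 0.66 × 150 × 1.7×10⁻⁴ = 0.01683 m
Δh = 0.03900 + 0.01683 = 0.05583 m

Δh = 5.58 cm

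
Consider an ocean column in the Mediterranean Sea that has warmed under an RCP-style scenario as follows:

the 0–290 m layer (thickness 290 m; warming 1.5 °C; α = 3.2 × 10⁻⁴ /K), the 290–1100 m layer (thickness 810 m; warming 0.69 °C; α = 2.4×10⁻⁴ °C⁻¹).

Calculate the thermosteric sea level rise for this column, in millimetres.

Layer 1: 1.5 × 290 × 3.2×10⁻⁴ = 0.13920 m
290–1100 m: 2.4×10⁻⁴ × 810 × 0.69 = 0.134136 m
Δh = 0.13920 + 0.134136 = 0.273336 m

270 mm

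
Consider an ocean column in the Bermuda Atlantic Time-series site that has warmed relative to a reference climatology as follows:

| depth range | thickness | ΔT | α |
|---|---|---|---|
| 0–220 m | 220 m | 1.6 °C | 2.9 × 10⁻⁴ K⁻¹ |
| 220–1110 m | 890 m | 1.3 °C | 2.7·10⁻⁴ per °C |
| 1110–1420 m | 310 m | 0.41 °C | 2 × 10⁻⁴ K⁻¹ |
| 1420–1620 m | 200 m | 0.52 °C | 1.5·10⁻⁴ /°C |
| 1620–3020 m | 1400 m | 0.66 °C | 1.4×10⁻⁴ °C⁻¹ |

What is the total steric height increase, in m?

0.585 m

2.9×10⁻⁴ × 1.6 × 220 = 0.10208 m
220–1110 m: 890 × 1.3 × 2.7×10⁻⁴ = 0.31239 m
0.41 × 2×10⁻⁴ × 310 = 0.02542 m
1.5×10⁻⁴ × 0.52 × 200 = 0.01560 m
1400 × 0.66 × 1.4×10⁻⁴ = 0.12936 m
Δh = 0.10208 + 0.31239 + 0.02542 + 0.01560 + 0.12936 = 0.58485 m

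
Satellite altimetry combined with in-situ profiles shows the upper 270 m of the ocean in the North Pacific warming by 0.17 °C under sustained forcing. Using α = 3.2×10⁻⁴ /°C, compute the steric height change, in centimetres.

Δh = 1.47 cm

Δh = αΔT·H = 3.2×10⁻⁴ × 0.17 × 270 = 0.014688 m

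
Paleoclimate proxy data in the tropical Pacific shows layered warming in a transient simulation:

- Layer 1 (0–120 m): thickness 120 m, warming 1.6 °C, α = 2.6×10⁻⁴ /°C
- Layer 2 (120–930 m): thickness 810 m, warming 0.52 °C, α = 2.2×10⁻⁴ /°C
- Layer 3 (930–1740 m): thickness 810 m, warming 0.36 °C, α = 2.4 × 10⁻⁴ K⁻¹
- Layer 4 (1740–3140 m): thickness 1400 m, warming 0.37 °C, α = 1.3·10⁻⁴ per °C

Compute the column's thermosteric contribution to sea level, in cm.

Δh ≈ 28.0 cm

Layer 1: 2.6×10⁻⁴ × 120 × 1.6 = 0.04992 m
Layer 2: 2.2×10⁻⁴ × 0.52 × 810 = 0.092664 m
930–1740 m: 810 × 0.36 × 2.4×10⁻⁴ = 0.069984 m
1740–3140 m: 0.37 × 1.3×10⁻⁴ × 1400 = 0.06734 m
Δh = 0.04992 + 0.092664 + 0.069984 + 0.06734 = 0.279908 m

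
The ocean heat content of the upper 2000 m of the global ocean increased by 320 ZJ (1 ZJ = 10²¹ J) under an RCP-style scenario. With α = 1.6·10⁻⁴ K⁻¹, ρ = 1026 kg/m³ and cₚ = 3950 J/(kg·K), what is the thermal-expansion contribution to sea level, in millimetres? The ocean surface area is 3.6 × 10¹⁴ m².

Δh = 35.1 mm

Per unit area: Q = 320×10²¹ / (3.6×10¹⁴) ≈ 8.889×10⁸ J/m²
Δh = αQ/(ρcₚ) = 1.6×10⁻⁴ × 8.889×10⁸ / (1026 × 3950) ≈ 0.035094 m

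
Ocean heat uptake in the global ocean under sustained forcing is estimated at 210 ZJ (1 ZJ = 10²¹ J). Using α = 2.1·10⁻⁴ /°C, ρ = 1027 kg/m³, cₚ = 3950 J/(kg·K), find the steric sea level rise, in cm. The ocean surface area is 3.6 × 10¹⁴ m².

3.02 cm of thermosteric rise

Per unit area: Q = 210×10²¹ / (3.6×10¹⁴) ≈ 5.833×10⁸ J/m²
Δh = αQ/(ρcₚ) = 2.1×10⁻⁴ × 5.833×10⁸ / (1027 × 3950) ≈ 0.030196 m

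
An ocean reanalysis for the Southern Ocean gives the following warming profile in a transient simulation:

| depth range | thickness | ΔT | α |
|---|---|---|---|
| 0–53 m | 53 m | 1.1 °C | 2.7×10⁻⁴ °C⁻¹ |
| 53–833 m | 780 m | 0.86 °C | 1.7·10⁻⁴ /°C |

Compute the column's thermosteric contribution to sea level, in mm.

about 130 mm

53 × 2.7×10⁻⁴ × 1.1 = 0.015741 m
53–833 m: 780 × 0.86 × 1.7×10⁻⁴ = 0.114036 m
Δh = 0.015741 + 0.114036 = 0.129777 m ≈ 130 mm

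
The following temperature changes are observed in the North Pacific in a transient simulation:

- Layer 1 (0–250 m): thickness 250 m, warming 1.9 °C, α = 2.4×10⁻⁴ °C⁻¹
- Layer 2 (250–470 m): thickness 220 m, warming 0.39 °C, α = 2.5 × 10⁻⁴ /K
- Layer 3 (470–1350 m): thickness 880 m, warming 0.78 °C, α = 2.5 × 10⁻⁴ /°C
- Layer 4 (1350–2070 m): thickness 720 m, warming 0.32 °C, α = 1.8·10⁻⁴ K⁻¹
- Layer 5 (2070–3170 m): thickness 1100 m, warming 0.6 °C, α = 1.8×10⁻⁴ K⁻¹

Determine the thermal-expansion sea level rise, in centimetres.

Layer 1: 2.4×10⁻⁴ × 1.9 × 250 = 0.11400 m
2.5×10⁻⁴ × 0.39 × 220 = 0.02145 m
2.5×10⁻⁴ × 880 × 0.78 = 0.17160 m
Layer 4: 1.8×10⁻⁴ × 0.32 × 720 = 0.041472 m
1.8×10⁻⁴ × 0.6 × 1100 = 0.11880 m
Δh = 0.11400 + 0.02145 + 0.17160 + 0.041472 + 0.11880 = 0.467322 m ≈ 47 cm

47 cm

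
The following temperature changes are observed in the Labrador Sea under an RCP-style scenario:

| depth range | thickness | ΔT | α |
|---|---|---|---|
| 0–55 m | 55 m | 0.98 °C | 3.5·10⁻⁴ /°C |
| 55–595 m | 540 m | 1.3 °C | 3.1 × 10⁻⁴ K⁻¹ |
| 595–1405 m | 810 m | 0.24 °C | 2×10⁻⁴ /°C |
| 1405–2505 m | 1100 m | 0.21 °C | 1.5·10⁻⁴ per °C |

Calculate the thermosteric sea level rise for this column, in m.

0–55 m: 0.98 × 55 × 3.5×10⁻⁴ = 0.018865 m
Layer 2: 1.3 × 3.1×10⁻⁴ × 540 = 0.21762 m
Layer 3: 0.24 × 2×10⁻⁴ × 810 = 0.03888 m
1.5×10⁻⁴ × 0.21 × 1100 = 0.03465 m
Δh = 0.018865 + 0.21762 + 0.03888 + 0.03465 = 0.310015 m

0.310 m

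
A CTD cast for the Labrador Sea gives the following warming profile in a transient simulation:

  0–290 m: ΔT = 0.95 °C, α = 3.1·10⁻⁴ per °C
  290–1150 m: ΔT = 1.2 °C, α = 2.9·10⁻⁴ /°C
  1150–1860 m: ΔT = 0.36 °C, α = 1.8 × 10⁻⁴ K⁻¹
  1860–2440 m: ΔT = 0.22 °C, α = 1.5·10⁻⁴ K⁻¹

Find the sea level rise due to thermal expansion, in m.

Δh ≈ 0.45 m

Layer 1: 290 × 0.95 × 3.1×10⁻⁴ = 0.085405 m
290–1150 m: 2.9×10⁻⁴ × 1.2 × 860 = 0.29928 m
Layer 3: 0.36 × 710 × 1.8×10⁻⁴ = 0.046008 m
Layer 4: 0.22 × 580 × 1.5×10⁻⁴ = 0.01914 m
Δh = 0.085405 + 0.29928 + 0.046008 + 0.01914 = 0.449833 m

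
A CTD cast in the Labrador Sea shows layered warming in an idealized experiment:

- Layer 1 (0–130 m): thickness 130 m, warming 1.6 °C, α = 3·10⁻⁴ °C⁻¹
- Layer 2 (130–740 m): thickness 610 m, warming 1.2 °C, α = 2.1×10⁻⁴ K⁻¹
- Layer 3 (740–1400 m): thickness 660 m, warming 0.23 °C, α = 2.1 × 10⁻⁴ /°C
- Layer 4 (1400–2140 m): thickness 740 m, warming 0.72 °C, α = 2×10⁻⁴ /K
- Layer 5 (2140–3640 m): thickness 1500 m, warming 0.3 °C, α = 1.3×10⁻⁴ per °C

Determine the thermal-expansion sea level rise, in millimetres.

about 413 mm

Layer 1: 1.6 × 130 × 3×10⁻⁴ = 0.06240 m
Layer 2: 1.2 × 610 × 2.1×10⁻⁴ = 0.15372 m
740–1400 m: 0.23 × 660 × 2.1×10⁻⁴ = 0.031878 m
740 × 0.72 × 2×10⁻⁴ = 0.10656 m
2140–3640 m: 1500 × 0.3 × 1.3×10⁻⁴ = 0.05850 m
Δh = 0.06240 + 0.15372 + 0.031878 + 0.10656 + 0.05850 = 0.413058 m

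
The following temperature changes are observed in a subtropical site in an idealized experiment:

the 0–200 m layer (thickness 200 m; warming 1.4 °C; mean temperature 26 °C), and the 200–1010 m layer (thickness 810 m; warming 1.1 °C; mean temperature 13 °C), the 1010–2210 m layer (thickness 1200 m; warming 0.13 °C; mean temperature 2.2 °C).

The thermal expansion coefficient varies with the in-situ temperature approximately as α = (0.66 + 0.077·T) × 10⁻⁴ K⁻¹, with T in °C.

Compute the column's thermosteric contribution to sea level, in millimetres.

about 240 mm

Layer 1: α = (0.66 + 0.077×26)×10⁻⁴ = 2.662×10⁻⁴ K⁻¹
Layer 2: α = (0.66 + 0.077×13)×10⁻⁴ = 1.661×10⁻⁴ K⁻¹
Layer 3: α = (0.66 + 0.077×2.2)×10⁻⁴ = 0.8294×10⁻⁴ K⁻¹
2.662×10⁻⁴ × 1.4 × 200 = 0.074536 m
Layer 2: 1.1 × 810 × 1.661×10⁻⁴ = 0.1479951 m
1200 × 0.8294×10⁻⁴ × 0.13 = 0.01293864 m
Δh = 0.074536 + 0.1479951 + 0.01293864 = 0.23546974 m ≈ 240 mm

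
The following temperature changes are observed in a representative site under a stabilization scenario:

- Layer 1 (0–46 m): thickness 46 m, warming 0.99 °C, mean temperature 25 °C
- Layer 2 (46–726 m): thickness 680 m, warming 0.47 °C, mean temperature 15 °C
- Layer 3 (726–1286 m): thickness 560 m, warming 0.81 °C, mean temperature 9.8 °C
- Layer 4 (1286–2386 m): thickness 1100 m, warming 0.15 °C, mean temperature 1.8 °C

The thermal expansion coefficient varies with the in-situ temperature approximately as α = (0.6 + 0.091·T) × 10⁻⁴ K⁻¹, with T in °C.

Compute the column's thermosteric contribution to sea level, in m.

0.156 m

Layer 1: α = (0.6 + 0.091×25)×10⁻⁴ = 2.875×10⁻⁴ K⁻¹
Layer 2: α = (0.6 + 0.091×15)×10⁻⁴ = 1.965×10⁻⁴ K⁻¹
Layer 3: α = (0.6 + 0.091×9.8)×10⁻⁴ = 1.4918×10⁻⁴ K⁻¹
Layer 4: α = (0.6 + 0.091×1.8)×10⁻⁴ = 0.7638×10⁻⁴ K⁻¹
46 × 2.875×10⁻⁴ × 0.99 = 0.01309275 m
Layer 2: 0.47 × 1.965×10⁻⁴ × 680 = 0.0628014 m
560 × 1.4918×10⁻⁴ × 0.81 = 0.067668048 m
Layer 4: 0.7638×10⁻⁴ × 0.15 × 1100 = 0.0126027 m
Δh = 0.01309275 + 0.0628014 + 0.067668048 + 0.0126027 = 0.156164898 m ≈ 0.156 m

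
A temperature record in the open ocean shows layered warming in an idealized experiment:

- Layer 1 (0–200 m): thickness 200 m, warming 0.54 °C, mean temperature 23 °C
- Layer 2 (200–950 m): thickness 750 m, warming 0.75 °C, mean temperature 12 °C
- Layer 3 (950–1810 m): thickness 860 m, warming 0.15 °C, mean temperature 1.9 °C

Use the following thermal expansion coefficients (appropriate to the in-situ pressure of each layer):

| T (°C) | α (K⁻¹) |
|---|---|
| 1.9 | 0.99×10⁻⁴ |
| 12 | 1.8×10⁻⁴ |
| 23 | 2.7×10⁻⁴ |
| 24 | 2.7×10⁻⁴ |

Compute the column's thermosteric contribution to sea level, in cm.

Δh ≈ 14.3 cm

Layer 1 at 23 °C → α = 2.7×10⁻⁴ K⁻¹
Layer 2 at 12 °C → α = 1.8×10⁻⁴ K⁻¹
Layer 3 at 1.9 °C → α = 0.99×10⁻⁴ K⁻¹
0–200 m: 2.7×10⁻⁴ × 0.54 × 200 = 0.02916 m
Layer 2: 1.8×10⁻⁴ × 750 × 0.75 = 0.10125 m
950–1810 m: 0.99×10⁻⁴ × 860 × 0.15 = 0.012771 m
Δh = 0.02916 + 0.10125 + 0.012771 = 0.143181 m ≈ 14.3 cm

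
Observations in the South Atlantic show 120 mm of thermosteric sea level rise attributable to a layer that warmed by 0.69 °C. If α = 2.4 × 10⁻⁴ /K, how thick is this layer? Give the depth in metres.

H ≈ 725 m

H = Δh/(αΔT) = 0.12 / (2.4×10⁻⁴ × 0.69) ≈ 724.6 m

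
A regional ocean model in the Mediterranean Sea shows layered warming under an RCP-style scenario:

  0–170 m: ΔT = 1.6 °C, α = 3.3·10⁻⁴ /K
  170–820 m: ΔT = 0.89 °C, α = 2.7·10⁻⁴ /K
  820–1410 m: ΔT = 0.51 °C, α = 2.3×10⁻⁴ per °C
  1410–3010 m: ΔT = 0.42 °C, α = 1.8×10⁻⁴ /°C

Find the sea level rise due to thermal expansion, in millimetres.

3.3×10⁻⁴ × 170 × 1.6 = 0.08976 m
Layer 2: 2.7×10⁻⁴ × 0.89 × 650 = 0.156195 m
820–1410 m: 2.3×10⁻⁴ × 0.51 × 590 = 0.069207 m
Layer 4: 0.42 × 1.8×10⁻⁴ × 1600 = 0.12096 m
Δh = 0.08976 + 0.156195 + 0.069207 + 0.12096 = 0.436122 m ≈ 436 mm

436 mm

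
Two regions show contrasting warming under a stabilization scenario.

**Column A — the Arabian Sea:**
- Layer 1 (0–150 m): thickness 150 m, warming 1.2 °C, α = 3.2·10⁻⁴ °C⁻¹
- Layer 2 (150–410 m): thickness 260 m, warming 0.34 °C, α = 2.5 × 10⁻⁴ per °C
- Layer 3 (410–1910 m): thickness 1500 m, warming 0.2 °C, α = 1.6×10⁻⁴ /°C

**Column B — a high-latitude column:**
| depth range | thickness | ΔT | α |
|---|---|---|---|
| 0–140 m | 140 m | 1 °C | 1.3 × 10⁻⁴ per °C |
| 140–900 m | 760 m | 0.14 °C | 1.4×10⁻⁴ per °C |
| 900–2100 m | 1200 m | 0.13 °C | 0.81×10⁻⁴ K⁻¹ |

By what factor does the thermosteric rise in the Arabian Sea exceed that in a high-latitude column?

A Layer 1: 1.2 × 3.2×10⁻⁴ × 150 = 0.05760 m
A 150–410 m: 260 × 0.34 × 2.5×10⁻⁴ = 0.02210 m
A 0.2 × 1500 × 1.6×10⁻⁴ = 0.04800 m
A total: 0.12770 m
B Layer 1: 140 × 1 × 1.3×10⁻⁴ = 0.01820 m
B 0.14 × 1.4×10⁻⁴ × 760 = 0.014896 m
B Layer 3: 1200 × 0.81×10⁻⁴ × 0.13 = 0.012636 m
B total: 0.045732 m
Ratio: 0.12770 / 0.045732 ≈ 2.792

a factor of 2.79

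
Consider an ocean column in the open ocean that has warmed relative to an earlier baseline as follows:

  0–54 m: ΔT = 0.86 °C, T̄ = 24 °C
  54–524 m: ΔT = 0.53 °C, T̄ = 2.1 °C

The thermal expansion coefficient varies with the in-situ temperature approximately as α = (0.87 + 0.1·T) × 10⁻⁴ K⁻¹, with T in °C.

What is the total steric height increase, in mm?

Δh ≈ 42.1 mm

Layer 1: α = (0.87 + 0.1×24)×10⁻⁴ = 3.27×10⁻⁴ K⁻¹
Layer 2: α = (0.87 + 0.1×2.1)×10⁻⁴ = 1.08×10⁻⁴ K⁻¹
0.86 × 3.27×10⁻⁴ × 54 = 0.01518588 m
54–524 m: 0.53 × 1.08×10⁻⁴ × 470 = 0.0269028 m
Δh = 0.01518588 + 0.0269028 = 0.04208868 m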